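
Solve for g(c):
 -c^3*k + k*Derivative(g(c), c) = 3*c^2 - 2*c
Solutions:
 g(c) = C1 + c^4/4 + c^3/k - c^2/k


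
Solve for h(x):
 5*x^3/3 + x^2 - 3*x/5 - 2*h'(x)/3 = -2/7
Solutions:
 h(x) = C1 + 5*x^4/8 + x^3/2 - 9*x^2/20 + 3*x/7


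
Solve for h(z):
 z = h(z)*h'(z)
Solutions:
 h(z) = -sqrt(C1 + z^2)
 h(z) = sqrt(C1 + z^2)


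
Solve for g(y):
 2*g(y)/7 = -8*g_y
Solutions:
 g(y) = C1*exp(-y/28)


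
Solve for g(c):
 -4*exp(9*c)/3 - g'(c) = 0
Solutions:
 g(c) = C1 - 4*exp(9*c)/27


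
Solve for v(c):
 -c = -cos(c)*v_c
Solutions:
 v(c) = C1 + Integral(c/cos(c), c)


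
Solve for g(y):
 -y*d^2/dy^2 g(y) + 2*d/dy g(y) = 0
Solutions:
 g(y) = C1 + C2*y^3


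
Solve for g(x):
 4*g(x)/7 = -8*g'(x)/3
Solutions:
 g(x) = C1*exp(-3*x/14)


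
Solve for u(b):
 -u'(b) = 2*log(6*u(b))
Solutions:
 Integral(1/(log(_y) + log(6)), (_y, u(b)))/2 = C1 - b


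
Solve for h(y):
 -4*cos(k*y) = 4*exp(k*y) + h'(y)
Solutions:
 h(y) = C1 - 4*exp(k*y)/k - 4*sin(k*y)/k


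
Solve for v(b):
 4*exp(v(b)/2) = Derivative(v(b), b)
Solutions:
 v(b) = 2*log(-1/(C1 + 4*b)) + 2*log(2)


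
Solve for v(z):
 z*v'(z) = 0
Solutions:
 v(z) = C1


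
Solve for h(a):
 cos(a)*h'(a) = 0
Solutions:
 h(a) = C1


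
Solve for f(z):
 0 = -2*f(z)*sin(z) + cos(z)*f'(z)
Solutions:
 f(z) = C1/cos(z)^2


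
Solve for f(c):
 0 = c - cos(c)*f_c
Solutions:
 f(c) = C1 + Integral(c/cos(c), c)


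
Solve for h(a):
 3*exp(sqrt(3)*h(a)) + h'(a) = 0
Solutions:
 h(a) = sqrt(3)*(2*log(1/(C1 + 3*a)) - log(3))/6


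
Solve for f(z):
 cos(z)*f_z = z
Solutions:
 f(z) = C1 + Integral(z/cos(z), z)


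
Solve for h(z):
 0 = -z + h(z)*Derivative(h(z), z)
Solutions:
 h(z) = -sqrt(C1 + z^2)
 h(z) = sqrt(C1 + z^2)


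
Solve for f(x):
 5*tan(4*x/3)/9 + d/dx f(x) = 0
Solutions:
 f(x) = C1 + 5*log(cos(4*x/3))/12


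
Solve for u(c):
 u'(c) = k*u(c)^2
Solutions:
 u(c) = -1/(C1 + c*k)


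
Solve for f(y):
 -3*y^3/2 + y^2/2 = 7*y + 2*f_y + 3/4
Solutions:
 f(y) = C1 - 3*y^4/16 + y^3/12 - 7*y^2/4 - 3*y/8


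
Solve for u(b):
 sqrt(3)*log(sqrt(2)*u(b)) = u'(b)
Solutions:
 -2*sqrt(3)*Integral(1/(2*log(_y) + log(2)), (_y, u(b)))/3 = C1 - b


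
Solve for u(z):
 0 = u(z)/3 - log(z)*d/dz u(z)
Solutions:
 u(z) = C1*exp(li(z)/3)


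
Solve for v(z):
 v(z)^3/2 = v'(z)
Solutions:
 v(z) = -sqrt(-1/(C1 + z))
 v(z) = sqrt(-1/(C1 + z))


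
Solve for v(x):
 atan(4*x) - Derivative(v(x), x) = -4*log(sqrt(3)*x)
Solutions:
 v(x) = C1 + 4*x*log(x) + x*atan(4*x) - 4*x + 2*x*log(3) - log(16*x^2 + 1)/8


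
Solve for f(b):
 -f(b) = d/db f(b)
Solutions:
 f(b) = C1*exp(-b)


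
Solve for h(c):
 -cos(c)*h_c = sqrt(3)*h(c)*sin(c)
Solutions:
 h(c) = C1*cos(c)^(sqrt(3))


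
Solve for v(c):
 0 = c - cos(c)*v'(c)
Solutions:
 v(c) = C1 + Integral(c/cos(c), c)


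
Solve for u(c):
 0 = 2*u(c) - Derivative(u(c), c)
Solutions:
 u(c) = C1*exp(2*c)


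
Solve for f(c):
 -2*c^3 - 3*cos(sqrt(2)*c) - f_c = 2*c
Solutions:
 f(c) = C1 - c^4/2 - c^2 - 3*sqrt(2)*sin(sqrt(2)*c)/2


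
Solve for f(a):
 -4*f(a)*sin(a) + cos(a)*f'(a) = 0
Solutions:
 f(a) = C1/cos(a)^4


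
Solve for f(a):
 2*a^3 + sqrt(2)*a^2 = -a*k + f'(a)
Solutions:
 f(a) = C1 + a^4/2 + sqrt(2)*a^3/3 + a^2*k/2


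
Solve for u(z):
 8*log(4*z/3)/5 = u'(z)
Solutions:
 u(z) = C1 + 8*z*log(z)/5 - 8*z*log(3)/5 - 8*z/5 + 16*z*log(2)/5


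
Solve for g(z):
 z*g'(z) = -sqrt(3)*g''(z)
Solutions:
 g(z) = C1 + C2*erf(sqrt(2)*3^(3/4)*z/6)


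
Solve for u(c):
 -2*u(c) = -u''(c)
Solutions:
 u(c) = C1*exp(-sqrt(2)*c) + C2*exp(sqrt(2)*c)


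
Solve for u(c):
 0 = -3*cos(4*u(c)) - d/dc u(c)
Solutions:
 u(c) = -asin((C1 + exp(24*c))/(C1 - exp(24*c)))/4 + pi/4
 u(c) = asin((C1 + exp(24*c))/(C1 - exp(24*c)))/4


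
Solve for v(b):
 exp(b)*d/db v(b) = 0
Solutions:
 v(b) = C1


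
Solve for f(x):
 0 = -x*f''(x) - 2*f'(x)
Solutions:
 f(x) = C1 + C2/x


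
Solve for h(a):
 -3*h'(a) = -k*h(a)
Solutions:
 h(a) = C1*exp(a*k/3)


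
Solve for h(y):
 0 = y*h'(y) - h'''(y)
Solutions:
 h(y) = C1 + Integral(C2*airyai(y) + C3*airybi(y), y)


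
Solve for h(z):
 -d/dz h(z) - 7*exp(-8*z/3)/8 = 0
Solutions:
 h(z) = C1 + 21*exp(-8*z/3)/64


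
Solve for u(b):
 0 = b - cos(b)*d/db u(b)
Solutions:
 u(b) = C1 + Integral(b/cos(b), b)


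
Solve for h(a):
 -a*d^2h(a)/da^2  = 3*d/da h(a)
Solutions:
 h(a) = C1 + C2/a^2


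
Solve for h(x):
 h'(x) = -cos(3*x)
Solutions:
 h(x) = C1 - sin(3*x)/3


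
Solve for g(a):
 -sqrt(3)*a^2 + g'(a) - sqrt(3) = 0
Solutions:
 g(a) = C1 + sqrt(3)*a^3/3 + sqrt(3)*a


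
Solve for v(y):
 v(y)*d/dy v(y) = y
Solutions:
 v(y) = -sqrt(C1 + y^2)
 v(y) = sqrt(C1 + y^2)


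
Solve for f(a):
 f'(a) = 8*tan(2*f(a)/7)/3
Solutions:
 f(a) = -7*asin(C1*exp(16*a/21))/2 + 7*pi/2
 f(a) = 7*asin(C1*exp(16*a/21))/2


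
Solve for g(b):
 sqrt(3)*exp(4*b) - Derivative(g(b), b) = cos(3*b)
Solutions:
 g(b) = C1 + sqrt(3)*exp(4*b)/4 - sin(3*b)/3


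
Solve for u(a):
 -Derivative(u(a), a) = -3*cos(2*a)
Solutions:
 u(a) = C1 + 3*sin(2*a)/2


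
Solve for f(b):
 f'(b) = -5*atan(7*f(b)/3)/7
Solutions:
 Integral(1/atan(7*_y/3), (_y, f(b))) = C1 - 5*b/7


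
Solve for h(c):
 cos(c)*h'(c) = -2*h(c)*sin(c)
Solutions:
 h(c) = C1*cos(c)^2


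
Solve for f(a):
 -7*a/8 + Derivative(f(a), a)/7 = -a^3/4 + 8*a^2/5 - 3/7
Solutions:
 f(a) = C1 - 7*a^4/16 + 56*a^3/15 + 49*a^2/16 - 3*a


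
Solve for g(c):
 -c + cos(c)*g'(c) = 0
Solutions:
 g(c) = C1 + Integral(c/cos(c), c)


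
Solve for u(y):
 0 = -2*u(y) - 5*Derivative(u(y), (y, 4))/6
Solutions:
 u(y) = (C1*sin(3^(1/4)*5^(3/4)*y/5) + C2*cos(3^(1/4)*5^(3/4)*y/5))*exp(-3^(1/4)*5^(3/4)*y/5) + (C3*sin(3^(1/4)*5^(3/4)*y/5) + C4*cos(3^(1/4)*5^(3/4)*y/5))*exp(3^(1/4)*5^(3/4)*y/5)


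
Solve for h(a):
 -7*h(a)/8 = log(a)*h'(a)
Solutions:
 h(a) = C1*exp(-7*li(a)/8)


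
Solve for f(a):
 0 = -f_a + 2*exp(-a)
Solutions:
 f(a) = C1 - 2*exp(-a)


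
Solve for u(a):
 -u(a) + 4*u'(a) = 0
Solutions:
 u(a) = C1*exp(a/4)


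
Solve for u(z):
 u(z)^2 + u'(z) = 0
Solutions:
 u(z) = 1/(C1 + z)


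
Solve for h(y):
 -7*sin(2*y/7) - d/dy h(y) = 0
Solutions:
 h(y) = C1 + 49*cos(2*y/7)/2


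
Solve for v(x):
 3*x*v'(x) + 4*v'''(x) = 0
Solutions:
 v(x) = C1 + Integral(C2*airyai(-6^(1/3)*x/2) + C3*airybi(-6^(1/3)*x/2), x)


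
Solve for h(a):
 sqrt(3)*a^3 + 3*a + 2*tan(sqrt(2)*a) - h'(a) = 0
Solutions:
 h(a) = C1 + sqrt(3)*a^4/4 + 3*a^2/2 - sqrt(2)*log(cos(sqrt(2)*a))


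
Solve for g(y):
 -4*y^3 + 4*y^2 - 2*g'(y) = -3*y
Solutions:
 g(y) = C1 - y^4/2 + 2*y^3/3 + 3*y^2/4


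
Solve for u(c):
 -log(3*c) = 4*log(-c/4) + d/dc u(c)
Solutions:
 u(c) = C1 - 5*c*log(c) + c*(-log(3) + 5 + 8*log(2) - 4*I*pi)


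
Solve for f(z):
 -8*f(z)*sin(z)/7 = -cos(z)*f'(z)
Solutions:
 f(z) = C1/cos(z)^(8/7)


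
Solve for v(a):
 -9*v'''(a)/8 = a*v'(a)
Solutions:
 v(a) = C1 + Integral(C2*airyai(-2*3^(1/3)*a/3) + C3*airybi(-2*3^(1/3)*a/3), a)


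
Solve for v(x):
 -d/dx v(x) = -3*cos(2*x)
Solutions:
 v(x) = C1 + 3*sin(2*x)/2


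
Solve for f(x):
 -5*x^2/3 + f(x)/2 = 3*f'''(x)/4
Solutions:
 f(x) = C3*exp(2^(1/3)*3^(2/3)*x/3) + 10*x^2/3 + (C1*sin(2^(1/3)*3^(1/6)*x/2) + C2*cos(2^(1/3)*3^(1/6)*x/2))*exp(-2^(1/3)*3^(2/3)*x/6)


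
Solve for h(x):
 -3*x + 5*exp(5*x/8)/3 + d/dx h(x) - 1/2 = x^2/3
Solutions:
 h(x) = C1 + x^3/9 + 3*x^2/2 + x/2 - 8*exp(5*x/8)/3


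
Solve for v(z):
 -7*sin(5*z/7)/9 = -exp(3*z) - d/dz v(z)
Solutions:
 v(z) = C1 - exp(3*z)/3 - 49*cos(5*z/7)/45


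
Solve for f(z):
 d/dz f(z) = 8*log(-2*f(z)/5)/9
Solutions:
 -9*Integral(1/(log(-_y) - log(5) + log(2)), (_y, f(z)))/8 = C1 - z


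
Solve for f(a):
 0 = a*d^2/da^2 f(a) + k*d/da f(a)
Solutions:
 f(a) = C1 + a^(1 - re(k))*(C2*sin(log(a)*Abs(im(k))) + C3*cos(log(a)*im(k)))


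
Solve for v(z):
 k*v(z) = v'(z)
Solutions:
 v(z) = C1*exp(k*z)


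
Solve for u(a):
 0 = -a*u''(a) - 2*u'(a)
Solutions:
 u(a) = C1 + C2/a


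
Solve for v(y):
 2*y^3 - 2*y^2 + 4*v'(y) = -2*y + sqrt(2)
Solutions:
 v(y) = C1 - y^4/8 + y^3/6 - y^2/4 + sqrt(2)*y/4


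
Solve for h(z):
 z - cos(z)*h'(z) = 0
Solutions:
 h(z) = C1 + Integral(z/cos(z), z)


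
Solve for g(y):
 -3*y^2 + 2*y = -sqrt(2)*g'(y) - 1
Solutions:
 g(y) = C1 + sqrt(2)*y^3/2 - sqrt(2)*y^2/2 - sqrt(2)*y/2


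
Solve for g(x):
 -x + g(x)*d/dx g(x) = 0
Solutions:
 g(x) = -sqrt(C1 + x^2)
 g(x) = sqrt(C1 + x^2)


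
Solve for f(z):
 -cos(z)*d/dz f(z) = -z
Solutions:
 f(z) = C1 + Integral(z/cos(z), z)


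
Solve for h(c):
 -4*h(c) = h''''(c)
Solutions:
 h(c) = (C1*sin(c) + C2*cos(c))*exp(-c) + (C3*sin(c) + C4*cos(c))*exp(c)


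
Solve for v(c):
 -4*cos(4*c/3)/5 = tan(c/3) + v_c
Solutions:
 v(c) = C1 + 3*log(cos(c/3)) - 3*sin(4*c/3)/5


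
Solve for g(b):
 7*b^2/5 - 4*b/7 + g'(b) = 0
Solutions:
 g(b) = C1 - 7*b^3/15 + 2*b^2/7


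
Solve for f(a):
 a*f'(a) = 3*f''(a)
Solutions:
 f(a) = C1 + C2*erfi(sqrt(6)*a/6)


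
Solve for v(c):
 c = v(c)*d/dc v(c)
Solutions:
 v(c) = -sqrt(C1 + c^2)
 v(c) = sqrt(C1 + c^2)


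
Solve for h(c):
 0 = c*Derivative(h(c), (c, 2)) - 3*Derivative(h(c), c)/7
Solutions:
 h(c) = C1 + C2*c^(10/7)


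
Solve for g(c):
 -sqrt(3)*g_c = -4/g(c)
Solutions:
 g(c) = -sqrt(C1 + 24*sqrt(3)*c)/3
 g(c) = sqrt(C1 + 24*sqrt(3)*c)/3


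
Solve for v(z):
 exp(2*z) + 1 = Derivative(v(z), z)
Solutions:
 v(z) = C1 + z + exp(2*z)/2


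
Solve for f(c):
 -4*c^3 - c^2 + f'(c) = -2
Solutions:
 f(c) = C1 + c^4 + c^3/3 - 2*c


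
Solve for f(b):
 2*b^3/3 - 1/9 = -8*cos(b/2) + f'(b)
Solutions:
 f(b) = C1 + b^4/6 - b/9 + 16*sin(b/2)


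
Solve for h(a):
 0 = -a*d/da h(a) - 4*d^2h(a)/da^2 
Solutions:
 h(a) = C1 + C2*erf(sqrt(2)*a/4)


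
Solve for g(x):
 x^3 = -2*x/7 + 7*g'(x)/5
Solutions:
 g(x) = C1 + 5*x^4/28 + 5*x^2/49


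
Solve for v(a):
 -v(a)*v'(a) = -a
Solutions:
 v(a) = -sqrt(C1 + a^2)
 v(a) = sqrt(C1 + a^2)


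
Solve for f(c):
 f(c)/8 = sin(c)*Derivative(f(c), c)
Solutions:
 f(c) = C1*(cos(c) - 1)^(1/16)/(cos(c) + 1)^(1/16)


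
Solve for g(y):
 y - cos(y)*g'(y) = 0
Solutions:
 g(y) = C1 + Integral(y/cos(y), y)


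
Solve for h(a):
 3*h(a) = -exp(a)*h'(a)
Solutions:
 h(a) = C1*exp(3*exp(-a))


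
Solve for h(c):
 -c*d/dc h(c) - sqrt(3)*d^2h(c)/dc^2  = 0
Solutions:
 h(c) = C1 + C2*erf(sqrt(2)*3^(3/4)*c/6)


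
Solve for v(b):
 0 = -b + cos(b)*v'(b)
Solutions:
 v(b) = C1 + Integral(b/cos(b), b)


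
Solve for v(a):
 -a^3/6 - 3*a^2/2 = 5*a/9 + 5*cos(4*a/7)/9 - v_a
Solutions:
 v(a) = C1 + a^4/24 + a^3/2 + 5*a^2/18 + 35*sin(4*a/7)/36


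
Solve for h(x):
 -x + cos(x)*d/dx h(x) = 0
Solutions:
 h(x) = C1 + Integral(x/cos(x), x)


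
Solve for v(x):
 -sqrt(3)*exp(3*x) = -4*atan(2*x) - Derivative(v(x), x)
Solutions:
 v(x) = C1 - 4*x*atan(2*x) + sqrt(3)*exp(3*x)/3 + log(4*x^2 + 1)


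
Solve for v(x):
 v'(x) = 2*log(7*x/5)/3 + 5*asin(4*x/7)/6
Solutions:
 v(x) = C1 + 2*x*log(x)/3 + 5*x*asin(4*x/7)/6 - 2*x*log(5)/3 - 2*x/3 + 2*x*log(7)/3 + 5*sqrt(49 - 16*x^2)/24


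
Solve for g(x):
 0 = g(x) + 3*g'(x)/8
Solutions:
 g(x) = C1*exp(-8*x/3)


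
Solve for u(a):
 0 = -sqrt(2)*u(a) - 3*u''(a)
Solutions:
 u(a) = C1*sin(2^(1/4)*sqrt(3)*a/3) + C2*cos(2^(1/4)*sqrt(3)*a/3)


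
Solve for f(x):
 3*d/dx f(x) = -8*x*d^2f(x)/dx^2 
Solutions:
 f(x) = C1 + C2*x^(5/8)


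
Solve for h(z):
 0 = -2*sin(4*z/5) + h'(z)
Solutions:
 h(z) = C1 - 5*cos(4*z/5)/2


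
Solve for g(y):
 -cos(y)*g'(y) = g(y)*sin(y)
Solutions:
 g(y) = C1*cos(y)


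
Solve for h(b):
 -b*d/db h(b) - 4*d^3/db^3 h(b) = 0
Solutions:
 h(b) = C1 + Integral(C2*airyai(-2^(1/3)*b/2) + C3*airybi(-2^(1/3)*b/2), b)


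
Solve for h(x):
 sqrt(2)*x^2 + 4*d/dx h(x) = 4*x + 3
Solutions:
 h(x) = C1 - sqrt(2)*x^3/12 + x^2/2 + 3*x/4


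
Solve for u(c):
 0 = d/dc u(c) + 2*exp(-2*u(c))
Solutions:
 u(c) = log(-sqrt(C1 - 4*c))
 u(c) = log(C1 - 4*c)/2


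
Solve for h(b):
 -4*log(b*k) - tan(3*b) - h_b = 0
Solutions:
 h(b) = C1 - 4*b*log(b*k) + 4*b + log(cos(3*b))/3


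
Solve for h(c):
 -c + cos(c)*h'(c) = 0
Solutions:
 h(c) = C1 + Integral(c/cos(c), c)


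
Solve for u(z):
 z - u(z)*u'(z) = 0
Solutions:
 u(z) = -sqrt(C1 + z^2)
 u(z) = sqrt(C1 + z^2)


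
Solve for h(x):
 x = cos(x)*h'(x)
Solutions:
 h(x) = C1 + Integral(x/cos(x), x)


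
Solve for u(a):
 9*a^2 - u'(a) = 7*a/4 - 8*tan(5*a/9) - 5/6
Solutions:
 u(a) = C1 + 3*a^3 - 7*a^2/8 + 5*a/6 - 72*log(cos(5*a/9))/5


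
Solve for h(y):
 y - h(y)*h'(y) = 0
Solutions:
 h(y) = -sqrt(C1 + y^2)
 h(y) = sqrt(C1 + y^2)


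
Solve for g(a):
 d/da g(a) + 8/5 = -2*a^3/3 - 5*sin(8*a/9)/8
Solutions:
 g(a) = C1 - a^4/6 - 8*a/5 + 45*cos(8*a/9)/64


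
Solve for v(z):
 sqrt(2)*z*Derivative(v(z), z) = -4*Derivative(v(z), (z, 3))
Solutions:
 v(z) = C1 + Integral(C2*airyai(-sqrt(2)*z/2) + C3*airybi(-sqrt(2)*z/2), z)


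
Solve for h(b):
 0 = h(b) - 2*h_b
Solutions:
 h(b) = C1*exp(b/2)


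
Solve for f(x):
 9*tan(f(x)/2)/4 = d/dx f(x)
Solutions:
 f(x) = -2*asin(C1*exp(9*x/8)) + 2*pi
 f(x) = 2*asin(C1*exp(9*x/8))


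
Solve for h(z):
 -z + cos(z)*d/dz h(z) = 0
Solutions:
 h(z) = C1 + Integral(z/cos(z), z)


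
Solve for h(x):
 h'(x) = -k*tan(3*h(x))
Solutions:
 h(x) = -asin(C1*exp(-3*k*x))/3 + pi/3
 h(x) = asin(C1*exp(-3*k*x))/3


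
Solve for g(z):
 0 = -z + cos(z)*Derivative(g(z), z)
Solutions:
 g(z) = C1 + Integral(z/cos(z), z)


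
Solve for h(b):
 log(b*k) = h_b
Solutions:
 h(b) = C1 + b*log(b*k) - b


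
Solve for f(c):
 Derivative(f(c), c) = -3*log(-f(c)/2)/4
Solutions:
 4*Integral(1/(log(-_y) - log(2)), (_y, f(c)))/3 = C1 - c


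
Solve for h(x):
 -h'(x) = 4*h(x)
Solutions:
 h(x) = C1*exp(-4*x)


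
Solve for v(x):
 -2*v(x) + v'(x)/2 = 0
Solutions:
 v(x) = C1*exp(4*x)


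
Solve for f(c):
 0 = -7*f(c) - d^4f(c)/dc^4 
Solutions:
 f(c) = (C1*sin(sqrt(2)*7^(1/4)*c/2) + C2*cos(sqrt(2)*7^(1/4)*c/2))*exp(-sqrt(2)*7^(1/4)*c/2) + (C3*sin(sqrt(2)*7^(1/4)*c/2) + C4*cos(sqrt(2)*7^(1/4)*c/2))*exp(sqrt(2)*7^(1/4)*c/2)


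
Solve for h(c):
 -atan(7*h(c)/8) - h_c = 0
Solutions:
 Integral(1/atan(7*_y/8), (_y, h(c))) = C1 - c


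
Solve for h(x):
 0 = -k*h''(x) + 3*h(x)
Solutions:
 h(x) = C1*exp(-sqrt(3)*x*sqrt(1/k)) + C2*exp(sqrt(3)*x*sqrt(1/k))


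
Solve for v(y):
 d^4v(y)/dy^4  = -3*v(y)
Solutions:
 v(y) = (C1*sin(sqrt(2)*3^(1/4)*y/2) + C2*cos(sqrt(2)*3^(1/4)*y/2))*exp(-sqrt(2)*3^(1/4)*y/2) + (C3*sin(sqrt(2)*3^(1/4)*y/2) + C4*cos(sqrt(2)*3^(1/4)*y/2))*exp(sqrt(2)*3^(1/4)*y/2)


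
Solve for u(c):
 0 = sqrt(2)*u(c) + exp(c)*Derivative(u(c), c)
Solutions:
 u(c) = C1*exp(sqrt(2)*exp(-c))


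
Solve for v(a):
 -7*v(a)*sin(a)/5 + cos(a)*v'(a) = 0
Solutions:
 v(a) = C1/cos(a)^(7/5)


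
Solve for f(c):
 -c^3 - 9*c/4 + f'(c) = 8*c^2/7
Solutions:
 f(c) = C1 + c^4/4 + 8*c^3/21 + 9*c^2/8


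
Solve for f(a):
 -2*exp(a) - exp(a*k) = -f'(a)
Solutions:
 f(a) = C1 + 2*exp(a) + exp(a*k)/k


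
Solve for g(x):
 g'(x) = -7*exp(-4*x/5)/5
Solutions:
 g(x) = C1 + 7*exp(-4*x/5)/4


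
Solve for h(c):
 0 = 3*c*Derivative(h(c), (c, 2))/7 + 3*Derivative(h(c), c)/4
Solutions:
 h(c) = C1 + C2/c^(3/4)


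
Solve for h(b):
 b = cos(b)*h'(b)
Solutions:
 h(b) = C1 + Integral(b/cos(b), b)


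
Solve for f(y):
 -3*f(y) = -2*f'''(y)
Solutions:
 f(y) = C3*exp(2^(2/3)*3^(1/3)*y/2) + (C1*sin(2^(2/3)*3^(5/6)*y/4) + C2*cos(2^(2/3)*3^(5/6)*y/4))*exp(-2^(2/3)*3^(1/3)*y/4)


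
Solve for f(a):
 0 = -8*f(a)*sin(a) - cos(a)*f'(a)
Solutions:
 f(a) = C1*cos(a)^8


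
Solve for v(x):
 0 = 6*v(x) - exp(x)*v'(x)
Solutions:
 v(x) = C1*exp(-6*exp(-x))


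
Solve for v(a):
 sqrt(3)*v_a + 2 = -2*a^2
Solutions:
 v(a) = C1 - 2*sqrt(3)*a^3/9 - 2*sqrt(3)*a/3


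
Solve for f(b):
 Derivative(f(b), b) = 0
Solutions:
 f(b) = C1


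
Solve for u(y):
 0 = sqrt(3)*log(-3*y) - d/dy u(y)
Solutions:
 u(y) = C1 + sqrt(3)*y*log(-y) + sqrt(3)*y*(-1 + log(3))


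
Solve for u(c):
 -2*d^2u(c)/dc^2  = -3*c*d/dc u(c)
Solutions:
 u(c) = C1 + C2*erfi(sqrt(3)*c/2)


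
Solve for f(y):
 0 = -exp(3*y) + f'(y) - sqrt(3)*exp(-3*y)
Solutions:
 f(y) = C1 + exp(3*y)/3 - sqrt(3)*exp(-3*y)/3


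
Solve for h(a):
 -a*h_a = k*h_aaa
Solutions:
 h(a) = C1 + Integral(C2*airyai(a*(-1/k)^(1/3)) + C3*airybi(a*(-1/k)^(1/3)), a)


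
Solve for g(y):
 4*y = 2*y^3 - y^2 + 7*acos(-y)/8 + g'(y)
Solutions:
 g(y) = C1 - y^4/2 + y^3/3 + 2*y^2 - 7*y*acos(-y)/8 - 7*sqrt(1 - y^2)/8


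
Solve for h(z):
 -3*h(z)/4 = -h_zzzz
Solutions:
 h(z) = C1*exp(-sqrt(2)*3^(1/4)*z/2) + C2*exp(sqrt(2)*3^(1/4)*z/2) + C3*sin(sqrt(2)*3^(1/4)*z/2) + C4*cos(sqrt(2)*3^(1/4)*z/2)


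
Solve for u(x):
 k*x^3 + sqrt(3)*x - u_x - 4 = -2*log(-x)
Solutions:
 u(x) = C1 + k*x^4/4 + sqrt(3)*x^2/2 + 2*x*log(-x) - 6*x


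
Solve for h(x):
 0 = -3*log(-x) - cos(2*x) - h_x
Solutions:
 h(x) = C1 - 3*x*log(-x) + 3*x - sin(2*x)/2


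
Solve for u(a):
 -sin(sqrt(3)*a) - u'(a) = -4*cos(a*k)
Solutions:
 u(a) = C1 + sqrt(3)*cos(sqrt(3)*a)/3 + 4*sin(a*k)/k


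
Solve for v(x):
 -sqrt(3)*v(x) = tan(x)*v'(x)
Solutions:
 v(x) = C1/sin(x)^(sqrt(3))


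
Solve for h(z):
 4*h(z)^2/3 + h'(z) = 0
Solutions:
 h(z) = 3/(C1 + 4*z)


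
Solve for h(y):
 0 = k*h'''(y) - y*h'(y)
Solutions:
 h(y) = C1 + Integral(C2*airyai(y*(1/k)^(1/3)) + C3*airybi(y*(1/k)^(1/3)), y)


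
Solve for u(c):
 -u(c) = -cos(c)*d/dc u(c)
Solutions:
 u(c) = C1*sqrt(sin(c) + 1)/sqrt(sin(c) - 1)


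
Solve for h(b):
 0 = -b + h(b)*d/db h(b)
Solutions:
 h(b) = -sqrt(C1 + b^2)
 h(b) = sqrt(C1 + b^2)


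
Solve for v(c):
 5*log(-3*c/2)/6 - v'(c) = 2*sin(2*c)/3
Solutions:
 v(c) = C1 + 5*c*log(-c)/6 - 5*c/6 - 5*c*log(2)/6 + 5*c*log(3)/6 + cos(2*c)/3


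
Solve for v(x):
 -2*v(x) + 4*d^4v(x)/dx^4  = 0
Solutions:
 v(x) = C1*exp(-2^(3/4)*x/2) + C2*exp(2^(3/4)*x/2) + C3*sin(2^(3/4)*x/2) + C4*cos(2^(3/4)*x/2)


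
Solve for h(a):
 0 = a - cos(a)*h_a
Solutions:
 h(a) = C1 + Integral(a/cos(a), a)


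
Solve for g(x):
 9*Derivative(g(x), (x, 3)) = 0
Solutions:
 g(x) = C1 + C2*x + C3*x^2


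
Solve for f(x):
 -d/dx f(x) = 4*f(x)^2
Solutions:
 f(x) = 1/(C1 + 4*x)


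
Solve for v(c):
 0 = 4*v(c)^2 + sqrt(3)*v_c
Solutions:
 v(c) = 3/(C1 + 4*sqrt(3)*c)


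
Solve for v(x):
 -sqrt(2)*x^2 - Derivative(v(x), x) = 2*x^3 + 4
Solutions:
 v(x) = C1 - x^4/2 - sqrt(2)*x^3/3 - 4*x


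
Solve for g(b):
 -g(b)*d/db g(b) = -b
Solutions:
 g(b) = -sqrt(C1 + b^2)
 g(b) = sqrt(C1 + b^2)


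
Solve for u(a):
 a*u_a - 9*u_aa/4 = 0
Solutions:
 u(a) = C1 + C2*erfi(sqrt(2)*a/3)


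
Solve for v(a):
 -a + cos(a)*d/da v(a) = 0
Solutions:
 v(a) = C1 + Integral(a/cos(a), a)


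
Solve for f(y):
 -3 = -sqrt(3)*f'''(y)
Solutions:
 f(y) = C1 + C2*y + C3*y^2 + sqrt(3)*y^3/6


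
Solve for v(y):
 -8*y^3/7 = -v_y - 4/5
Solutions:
 v(y) = C1 + 2*y^4/7 - 4*y/5


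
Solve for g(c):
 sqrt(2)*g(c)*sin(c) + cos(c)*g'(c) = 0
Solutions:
 g(c) = C1*cos(c)^(sqrt(2))


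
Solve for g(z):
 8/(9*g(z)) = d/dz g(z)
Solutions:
 g(z) = -sqrt(C1 + 16*z)/3
 g(z) = sqrt(C1 + 16*z)/3


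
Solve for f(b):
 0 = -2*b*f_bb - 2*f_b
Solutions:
 f(b) = C1 + C2*log(b)


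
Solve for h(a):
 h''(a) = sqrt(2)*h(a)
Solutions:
 h(a) = C1*exp(-2^(1/4)*a) + C2*exp(2^(1/4)*a)


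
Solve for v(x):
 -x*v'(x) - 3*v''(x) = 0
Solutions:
 v(x) = C1 + C2*erf(sqrt(6)*x/6)


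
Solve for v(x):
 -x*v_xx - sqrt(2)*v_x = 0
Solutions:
 v(x) = C1 + C2*x^(1 - sqrt(2))


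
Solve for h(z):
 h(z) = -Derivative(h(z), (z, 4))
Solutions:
 h(z) = (C1*sin(sqrt(2)*z/2) + C2*cos(sqrt(2)*z/2))*exp(-sqrt(2)*z/2) + (C3*sin(sqrt(2)*z/2) + C4*cos(sqrt(2)*z/2))*exp(sqrt(2)*z/2)


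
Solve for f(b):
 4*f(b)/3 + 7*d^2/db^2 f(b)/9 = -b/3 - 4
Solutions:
 f(b) = C1*sin(2*sqrt(21)*b/7) + C2*cos(2*sqrt(21)*b/7) - b/4 - 3


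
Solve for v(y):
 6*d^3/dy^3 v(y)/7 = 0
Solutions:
 v(y) = C1 + C2*y + C3*y^2


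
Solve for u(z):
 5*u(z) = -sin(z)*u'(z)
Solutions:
 u(z) = C1*sqrt(cos(z) + 1)*(cos(z)^2 + 2*cos(z) + 1)/(sqrt(cos(z) - 1)*(cos(z)^2 - 2*cos(z) + 1))


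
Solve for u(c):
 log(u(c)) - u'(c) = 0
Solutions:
 li(u(c)) = C1 + c


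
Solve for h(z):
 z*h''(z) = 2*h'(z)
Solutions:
 h(z) = C1 + C2*z^3


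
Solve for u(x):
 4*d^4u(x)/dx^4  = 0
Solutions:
 u(x) = C1 + C2*x + C3*x^2 + C4*x^3


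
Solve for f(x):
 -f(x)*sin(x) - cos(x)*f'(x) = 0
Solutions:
 f(x) = C1*cos(x)


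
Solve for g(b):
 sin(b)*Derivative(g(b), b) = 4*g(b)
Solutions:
 g(b) = C1*(cos(b)^2 - 2*cos(b) + 1)/(cos(b)^2 + 2*cos(b) + 1)


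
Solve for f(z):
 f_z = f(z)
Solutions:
 f(z) = C1*exp(z)


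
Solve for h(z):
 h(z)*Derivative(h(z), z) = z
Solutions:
 h(z) = -sqrt(C1 + z^2)
 h(z) = sqrt(C1 + z^2)


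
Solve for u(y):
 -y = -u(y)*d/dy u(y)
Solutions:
 u(y) = -sqrt(C1 + y^2)
 u(y) = sqrt(C1 + y^2)


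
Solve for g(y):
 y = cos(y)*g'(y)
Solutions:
 g(y) = C1 + Integral(y/cos(y), y)


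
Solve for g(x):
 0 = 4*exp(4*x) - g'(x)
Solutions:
 g(x) = C1 + exp(4*x)


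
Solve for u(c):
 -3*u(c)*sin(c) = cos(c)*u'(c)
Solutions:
 u(c) = C1*cos(c)^3


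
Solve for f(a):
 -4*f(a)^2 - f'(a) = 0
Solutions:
 f(a) = 1/(C1 + 4*a)


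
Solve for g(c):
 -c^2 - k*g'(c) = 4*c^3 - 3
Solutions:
 g(c) = C1 - c^4/k - c^3/(3*k) + 3*c/k


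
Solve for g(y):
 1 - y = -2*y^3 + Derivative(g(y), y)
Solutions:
 g(y) = C1 + y^4/2 - y^2/2 + y


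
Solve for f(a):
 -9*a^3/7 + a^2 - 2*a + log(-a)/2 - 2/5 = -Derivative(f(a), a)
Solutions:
 f(a) = C1 + 9*a^4/28 - a^3/3 + a^2 - a*log(-a)/2 + 9*a/10


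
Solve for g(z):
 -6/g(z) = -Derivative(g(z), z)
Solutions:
 g(z) = -sqrt(C1 + 12*z)
 g(z) = sqrt(C1 + 12*z)


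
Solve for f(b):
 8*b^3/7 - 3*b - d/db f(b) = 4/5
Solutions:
 f(b) = C1 + 2*b^4/7 - 3*b^2/2 - 4*b/5


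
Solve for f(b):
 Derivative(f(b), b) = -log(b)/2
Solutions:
 f(b) = C1 - b*log(b)/2 + b/2


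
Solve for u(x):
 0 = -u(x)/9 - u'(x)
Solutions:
 u(x) = C1*exp(-x/9)


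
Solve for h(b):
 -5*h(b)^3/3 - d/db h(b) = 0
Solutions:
 h(b) = -sqrt(6)*sqrt(-1/(C1 - 5*b))/2
 h(b) = sqrt(6)*sqrt(-1/(C1 - 5*b))/2


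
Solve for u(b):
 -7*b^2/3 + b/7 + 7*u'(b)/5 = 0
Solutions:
 u(b) = C1 + 5*b^3/9 - 5*b^2/98


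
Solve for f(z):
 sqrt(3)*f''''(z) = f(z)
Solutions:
 f(z) = C1*exp(-3^(7/8)*z/3) + C2*exp(3^(7/8)*z/3) + C3*sin(3^(7/8)*z/3) + C4*cos(3^(7/8)*z/3)


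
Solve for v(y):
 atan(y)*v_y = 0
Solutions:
 v(y) = C1


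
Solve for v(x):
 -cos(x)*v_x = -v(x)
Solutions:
 v(x) = C1*sqrt(sin(x) + 1)/sqrt(sin(x) - 1)


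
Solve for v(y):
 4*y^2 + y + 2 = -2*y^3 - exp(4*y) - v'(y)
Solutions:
 v(y) = C1 - y^4/2 - 4*y^3/3 - y^2/2 - 2*y - exp(4*y)/4


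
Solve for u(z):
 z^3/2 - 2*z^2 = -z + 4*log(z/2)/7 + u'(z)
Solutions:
 u(z) = C1 + z^4/8 - 2*z^3/3 + z^2/2 - 4*z*log(z)/7 + 4*z*log(2)/7 + 4*z/7


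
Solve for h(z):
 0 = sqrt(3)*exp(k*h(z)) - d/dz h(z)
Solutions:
 h(z) = Piecewise((log(-1/(C1*k + sqrt(3)*k*z))/k, Ne(k, 0)), (nan, True))
 h(z) = Piecewise((C1 + sqrt(3)*z, Eq(k, 0)), (nan, True))


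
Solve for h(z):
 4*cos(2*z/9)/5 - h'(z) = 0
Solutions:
 h(z) = C1 + 18*sin(2*z/9)/5


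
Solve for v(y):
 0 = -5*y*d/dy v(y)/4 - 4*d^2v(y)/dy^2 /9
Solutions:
 v(y) = C1 + C2*erf(3*sqrt(10)*y/8)


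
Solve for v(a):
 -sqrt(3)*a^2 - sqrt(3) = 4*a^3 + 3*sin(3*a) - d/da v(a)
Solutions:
 v(a) = C1 + a^4 + sqrt(3)*a^3/3 + sqrt(3)*a - cos(3*a)


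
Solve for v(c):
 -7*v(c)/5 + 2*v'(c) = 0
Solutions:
 v(c) = C1*exp(7*c/10)


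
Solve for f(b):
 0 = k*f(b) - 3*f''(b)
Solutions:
 f(b) = C1*exp(-sqrt(3)*b*sqrt(k)/3) + C2*exp(sqrt(3)*b*sqrt(k)/3)


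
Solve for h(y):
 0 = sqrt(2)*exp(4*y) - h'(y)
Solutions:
 h(y) = C1 + sqrt(2)*exp(4*y)/4


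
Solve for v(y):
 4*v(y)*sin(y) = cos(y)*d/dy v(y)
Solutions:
 v(y) = C1/cos(y)^4


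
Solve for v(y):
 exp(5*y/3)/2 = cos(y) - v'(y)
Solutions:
 v(y) = C1 - 3*exp(5*y/3)/10 + sin(y)


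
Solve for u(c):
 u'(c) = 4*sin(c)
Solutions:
 u(c) = C1 - 4*cos(c)


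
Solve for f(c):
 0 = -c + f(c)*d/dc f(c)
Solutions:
 f(c) = -sqrt(C1 + c^2)
 f(c) = sqrt(C1 + c^2)


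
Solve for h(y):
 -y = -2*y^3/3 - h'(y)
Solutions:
 h(y) = C1 - y^4/6 + y^2/2


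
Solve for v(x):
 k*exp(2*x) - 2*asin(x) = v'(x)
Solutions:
 v(x) = C1 + k*exp(2*x)/2 - 2*x*asin(x) - 2*sqrt(1 - x^2)


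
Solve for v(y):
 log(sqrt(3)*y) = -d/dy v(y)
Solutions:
 v(y) = C1 - y*log(y) - y*log(3)/2 + y


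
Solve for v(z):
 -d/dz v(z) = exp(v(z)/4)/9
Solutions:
 v(z) = 4*log(1/(C1 + z)) + 8*log(6)


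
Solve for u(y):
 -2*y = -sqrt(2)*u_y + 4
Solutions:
 u(y) = C1 + sqrt(2)*y^2/2 + 2*sqrt(2)*y


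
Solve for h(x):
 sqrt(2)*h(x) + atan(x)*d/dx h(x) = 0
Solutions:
 h(x) = C1*exp(-sqrt(2)*Integral(1/atan(x), x))


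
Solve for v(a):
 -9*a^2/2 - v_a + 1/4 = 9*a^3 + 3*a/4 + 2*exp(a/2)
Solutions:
 v(a) = C1 - 9*a^4/4 - 3*a^3/2 - 3*a^2/8 + a/4 - 4*exp(a/2)


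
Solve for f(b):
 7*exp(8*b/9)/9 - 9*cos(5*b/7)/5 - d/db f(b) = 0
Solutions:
 f(b) = C1 + 7*exp(8*b/9)/8 - 63*sin(5*b/7)/25


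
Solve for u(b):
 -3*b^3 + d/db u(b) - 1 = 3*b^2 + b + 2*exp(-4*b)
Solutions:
 u(b) = C1 + 3*b^4/4 + b^3 + b^2/2 + b - exp(-4*b)/2


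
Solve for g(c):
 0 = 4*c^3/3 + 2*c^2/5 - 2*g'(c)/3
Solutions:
 g(c) = C1 + c^4/2 + c^3/5


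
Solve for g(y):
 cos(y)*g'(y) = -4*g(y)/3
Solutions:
 g(y) = C1*(sin(y) - 1)^(2/3)/(sin(y) + 1)^(2/3)


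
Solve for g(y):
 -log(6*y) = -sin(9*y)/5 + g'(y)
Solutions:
 g(y) = C1 - y*log(y) - y*log(6) + y - cos(9*y)/45


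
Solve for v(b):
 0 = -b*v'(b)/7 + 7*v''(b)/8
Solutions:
 v(b) = C1 + C2*erfi(2*b/7)


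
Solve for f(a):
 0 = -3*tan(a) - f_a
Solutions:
 f(a) = C1 + 3*log(cos(a))


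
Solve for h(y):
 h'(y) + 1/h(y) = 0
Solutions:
 h(y) = -sqrt(C1 - 2*y)
 h(y) = sqrt(C1 - 2*y)


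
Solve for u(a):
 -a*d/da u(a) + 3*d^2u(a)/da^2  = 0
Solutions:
 u(a) = C1 + C2*erfi(sqrt(6)*a/6)


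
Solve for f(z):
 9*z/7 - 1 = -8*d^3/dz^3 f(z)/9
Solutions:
 f(z) = C1 + C2*z + C3*z^2 - 27*z^4/448 + 3*z^3/16


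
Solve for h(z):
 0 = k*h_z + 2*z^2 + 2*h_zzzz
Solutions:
 h(z) = C1 + C2*exp(2^(2/3)*z*(-k)^(1/3)/2) + C3*exp(2^(2/3)*z*(-k)^(1/3)*(-1 + sqrt(3)*I)/4) + C4*exp(-2^(2/3)*z*(-k)^(1/3)*(1 + sqrt(3)*I)/4) - 2*z^3/(3*k)


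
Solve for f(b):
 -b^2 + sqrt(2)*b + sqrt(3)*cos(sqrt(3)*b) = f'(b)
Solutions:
 f(b) = C1 - b^3/3 + sqrt(2)*b^2/2 + sin(sqrt(3)*b)


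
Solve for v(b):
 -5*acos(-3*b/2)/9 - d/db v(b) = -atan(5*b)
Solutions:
 v(b) = C1 - 5*b*acos(-3*b/2)/9 + b*atan(5*b) - 5*sqrt(4 - 9*b^2)/27 - log(25*b^2 + 1)/10


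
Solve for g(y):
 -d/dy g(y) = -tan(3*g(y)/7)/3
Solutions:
 g(y) = -7*asin(C1*exp(y/7))/3 + 7*pi/3
 g(y) = 7*asin(C1*exp(y/7))/3


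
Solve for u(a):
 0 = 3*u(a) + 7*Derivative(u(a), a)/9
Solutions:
 u(a) = C1*exp(-27*a/7)


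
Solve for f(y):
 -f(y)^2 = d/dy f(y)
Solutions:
 f(y) = 1/(C1 + y)


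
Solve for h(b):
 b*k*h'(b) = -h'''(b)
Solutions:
 h(b) = C1 + Integral(C2*airyai(b*(-k)^(1/3)) + C3*airybi(b*(-k)^(1/3)), b)


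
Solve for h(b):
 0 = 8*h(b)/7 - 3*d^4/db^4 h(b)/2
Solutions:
 h(b) = C1*exp(-2*21^(3/4)*b/21) + C2*exp(2*21^(3/4)*b/21) + C3*sin(2*21^(3/4)*b/21) + C4*cos(2*21^(3/4)*b/21)


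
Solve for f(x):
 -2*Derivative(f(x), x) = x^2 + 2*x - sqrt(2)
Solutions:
 f(x) = C1 - x^3/6 - x^2/2 + sqrt(2)*x/2


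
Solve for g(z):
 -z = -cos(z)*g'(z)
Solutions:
 g(z) = C1 + Integral(z/cos(z), z)


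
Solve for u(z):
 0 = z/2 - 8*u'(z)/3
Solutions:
 u(z) = C1 + 3*z^2/32


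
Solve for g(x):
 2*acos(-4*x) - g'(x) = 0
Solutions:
 g(x) = C1 + 2*x*acos(-4*x) + sqrt(1 - 16*x^2)/2


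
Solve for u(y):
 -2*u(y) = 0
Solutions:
 u(y) = 0


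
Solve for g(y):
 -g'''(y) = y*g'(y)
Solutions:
 g(y) = C1 + Integral(C2*airyai(-y) + C3*airybi(-y), y)


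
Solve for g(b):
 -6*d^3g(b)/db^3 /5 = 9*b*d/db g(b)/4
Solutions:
 g(b) = C1 + Integral(C2*airyai(-15^(1/3)*b/2) + C3*airybi(-15^(1/3)*b/2), b)


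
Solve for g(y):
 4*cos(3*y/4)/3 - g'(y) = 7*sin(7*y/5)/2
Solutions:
 g(y) = C1 + 16*sin(3*y/4)/9 + 5*cos(7*y/5)/2


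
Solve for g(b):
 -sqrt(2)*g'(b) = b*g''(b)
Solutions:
 g(b) = C1 + C2*b^(1 - sqrt(2))


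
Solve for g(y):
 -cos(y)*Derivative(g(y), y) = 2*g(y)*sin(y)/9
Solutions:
 g(y) = C1*cos(y)^(2/9)


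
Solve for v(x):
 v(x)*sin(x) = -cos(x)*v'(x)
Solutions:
 v(x) = C1*cos(x)


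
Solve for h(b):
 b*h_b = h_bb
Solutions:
 h(b) = C1 + C2*erfi(sqrt(2)*b/2)


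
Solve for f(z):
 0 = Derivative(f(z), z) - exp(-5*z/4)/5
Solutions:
 f(z) = C1 - 4*exp(-5*z/4)/25


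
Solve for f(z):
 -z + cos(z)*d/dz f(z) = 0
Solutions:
 f(z) = C1 + Integral(z/cos(z), z)


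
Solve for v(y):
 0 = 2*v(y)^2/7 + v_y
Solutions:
 v(y) = 7/(C1 + 2*y)


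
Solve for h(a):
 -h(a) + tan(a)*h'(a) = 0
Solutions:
 h(a) = C1*sin(a)


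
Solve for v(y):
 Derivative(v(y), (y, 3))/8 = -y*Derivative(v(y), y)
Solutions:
 v(y) = C1 + Integral(C2*airyai(-2*y) + C3*airybi(-2*y), y)


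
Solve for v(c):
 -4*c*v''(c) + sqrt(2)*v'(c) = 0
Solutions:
 v(c) = C1 + C2*c^(sqrt(2)/4 + 1)


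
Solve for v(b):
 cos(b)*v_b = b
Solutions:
 v(b) = C1 + Integral(b/cos(b), b)


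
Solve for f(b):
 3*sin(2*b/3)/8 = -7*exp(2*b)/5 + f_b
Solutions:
 f(b) = C1 + 7*exp(2*b)/10 - 9*cos(2*b/3)/16


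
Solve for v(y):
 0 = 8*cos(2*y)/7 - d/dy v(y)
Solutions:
 v(y) = C1 + 4*sin(2*y)/7


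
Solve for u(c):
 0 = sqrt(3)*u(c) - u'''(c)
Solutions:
 u(c) = C3*exp(3^(1/6)*c) + (C1*sin(3^(2/3)*c/2) + C2*cos(3^(2/3)*c/2))*exp(-3^(1/6)*c/2)


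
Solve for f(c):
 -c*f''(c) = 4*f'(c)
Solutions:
 f(c) = C1 + C2/c^3


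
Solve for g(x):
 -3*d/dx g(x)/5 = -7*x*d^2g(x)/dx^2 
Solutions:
 g(x) = C1 + C2*x^(38/35)


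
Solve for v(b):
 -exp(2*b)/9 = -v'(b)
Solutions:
 v(b) = C1 + exp(2*b)/18


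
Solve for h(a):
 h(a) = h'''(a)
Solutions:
 h(a) = C3*exp(a) + (C1*sin(sqrt(3)*a/2) + C2*cos(sqrt(3)*a/2))*exp(-a/2)


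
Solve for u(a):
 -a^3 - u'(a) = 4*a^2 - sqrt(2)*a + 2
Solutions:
 u(a) = C1 - a^4/4 - 4*a^3/3 + sqrt(2)*a^2/2 - 2*a


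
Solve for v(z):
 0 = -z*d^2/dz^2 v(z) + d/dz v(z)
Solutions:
 v(z) = C1 + C2*z^2


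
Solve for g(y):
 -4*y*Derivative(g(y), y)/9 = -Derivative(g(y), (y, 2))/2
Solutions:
 g(y) = C1 + C2*erfi(2*y/3)


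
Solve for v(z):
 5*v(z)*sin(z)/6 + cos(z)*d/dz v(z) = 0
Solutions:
 v(z) = C1*cos(z)^(5/6)


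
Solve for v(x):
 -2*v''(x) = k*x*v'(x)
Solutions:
 v(x) = Piecewise((-sqrt(pi)*C1*erf(sqrt(k)*x/2)/sqrt(k) - C2, (k > 0) | (k < 0)), (-C1*x - C2, True))


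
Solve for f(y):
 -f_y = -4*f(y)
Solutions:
 f(y) = C1*exp(4*y)


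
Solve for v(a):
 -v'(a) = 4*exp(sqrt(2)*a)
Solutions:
 v(a) = C1 - 2*sqrt(2)*exp(sqrt(2)*a)


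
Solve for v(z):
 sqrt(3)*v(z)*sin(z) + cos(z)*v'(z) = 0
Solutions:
 v(z) = C1*cos(z)^(sqrt(3))


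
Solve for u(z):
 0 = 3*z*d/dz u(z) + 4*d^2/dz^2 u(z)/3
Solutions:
 u(z) = C1 + C2*erf(3*sqrt(2)*z/4)


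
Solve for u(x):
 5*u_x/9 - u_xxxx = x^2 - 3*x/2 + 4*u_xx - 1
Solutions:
 u(x) = C1 + C2*exp(-x*(-8*18^(1/3)/(5 + sqrt(793))^(1/3) + 12^(1/3)*(5 + sqrt(793))^(1/3))/12)*sin(2^(1/3)*3^(1/6)*x*(2/(5 + sqrt(793))^(1/3) + 2^(1/3)*3^(2/3)*(5 + sqrt(793))^(1/3)/12)) + C3*exp(-x*(-8*18^(1/3)/(5 + sqrt(793))^(1/3) + 12^(1/3)*(5 + sqrt(793))^(1/3))/12)*cos(2^(1/3)*3^(1/6)*x*(2/(5 + sqrt(793))^(1/3) + 2^(1/3)*3^(2/3)*(5 + sqrt(793))^(1/3)/12)) + C4*exp(x*(-8*18^(1/3)/(5 + sqrt(793))^(1/3) + 12^(1/3)*(5 + sqrt(793))^(1/3))/6) + 3*x^3/5 + 1161*x^2/100 + 20673*x/125


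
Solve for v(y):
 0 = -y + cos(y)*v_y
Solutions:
 v(y) = C1 + Integral(y/cos(y), y)


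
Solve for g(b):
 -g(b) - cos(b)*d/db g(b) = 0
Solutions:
 g(b) = C1*sqrt(sin(b) - 1)/sqrt(sin(b) + 1)


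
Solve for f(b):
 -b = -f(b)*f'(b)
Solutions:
 f(b) = -sqrt(C1 + b^2)
 f(b) = sqrt(C1 + b^2)


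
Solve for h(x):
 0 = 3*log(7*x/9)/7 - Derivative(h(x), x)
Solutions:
 h(x) = C1 + 3*x*log(x)/7 - 6*x*log(3)/7 - 3*x/7 + 3*x*log(7)/7


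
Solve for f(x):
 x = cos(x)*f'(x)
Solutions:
 f(x) = C1 + Integral(x/cos(x), x)


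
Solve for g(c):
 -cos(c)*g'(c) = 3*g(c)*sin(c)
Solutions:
 g(c) = C1*cos(c)^3


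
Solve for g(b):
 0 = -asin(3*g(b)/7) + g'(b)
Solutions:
 Integral(1/asin(3*_y/7), (_y, g(b))) = C1 + b


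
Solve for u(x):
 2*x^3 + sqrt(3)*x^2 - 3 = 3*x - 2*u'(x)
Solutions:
 u(x) = C1 - x^4/4 - sqrt(3)*x^3/6 + 3*x^2/4 + 3*x/2


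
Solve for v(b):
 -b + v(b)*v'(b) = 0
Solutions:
 v(b) = -sqrt(C1 + b^2)
 v(b) = sqrt(C1 + b^2)


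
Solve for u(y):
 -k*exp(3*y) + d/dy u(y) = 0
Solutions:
 u(y) = C1 + k*exp(3*y)/3


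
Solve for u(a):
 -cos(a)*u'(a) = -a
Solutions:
 u(a) = C1 + Integral(a/cos(a), a)


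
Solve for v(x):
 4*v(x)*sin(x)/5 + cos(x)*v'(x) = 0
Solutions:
 v(x) = C1*cos(x)^(4/5)


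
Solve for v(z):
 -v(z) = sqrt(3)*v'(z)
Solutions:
 v(z) = C1*exp(-sqrt(3)*z/3)


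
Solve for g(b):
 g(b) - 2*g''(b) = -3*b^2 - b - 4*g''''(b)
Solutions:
 g(b) = -3*b^2 - b + (C1*sin(sqrt(2)*b/4) + C2*cos(sqrt(2)*b/4))*exp(-sqrt(6)*b/4) + (C3*sin(sqrt(2)*b/4) + C4*cos(sqrt(2)*b/4))*exp(sqrt(6)*b/4) - 12


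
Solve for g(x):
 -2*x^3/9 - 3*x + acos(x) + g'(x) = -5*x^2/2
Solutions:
 g(x) = C1 + x^4/18 - 5*x^3/6 + 3*x^2/2 - x*acos(x) + sqrt(1 - x^2)


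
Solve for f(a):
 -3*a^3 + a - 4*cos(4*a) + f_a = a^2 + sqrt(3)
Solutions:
 f(a) = C1 + 3*a^4/4 + a^3/3 - a^2/2 + sqrt(3)*a + sin(4*a)


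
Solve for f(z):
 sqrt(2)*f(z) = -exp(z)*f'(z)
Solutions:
 f(z) = C1*exp(sqrt(2)*exp(-z))


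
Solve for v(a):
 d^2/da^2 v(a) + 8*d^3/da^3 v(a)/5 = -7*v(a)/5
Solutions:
 v(a) = C1*exp(a*(-10 + 25/(24*sqrt(66129) + 6173)^(1/3) + (24*sqrt(66129) + 6173)^(1/3))/48)*sin(sqrt(3)*a*(-(24*sqrt(66129) + 6173)^(1/3) + 25/(24*sqrt(66129) + 6173)^(1/3))/48) + C2*exp(a*(-10 + 25/(24*sqrt(66129) + 6173)^(1/3) + (24*sqrt(66129) + 6173)^(1/3))/48)*cos(sqrt(3)*a*(-(24*sqrt(66129) + 6173)^(1/3) + 25/(24*sqrt(66129) + 6173)^(1/3))/48) + C3*exp(-a*(25/(24*sqrt(66129) + 6173)^(1/3) + 5 + (24*sqrt(66129) + 6173)^(1/3))/24)


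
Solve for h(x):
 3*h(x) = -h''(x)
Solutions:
 h(x) = C1*sin(sqrt(3)*x) + C2*cos(sqrt(3)*x)


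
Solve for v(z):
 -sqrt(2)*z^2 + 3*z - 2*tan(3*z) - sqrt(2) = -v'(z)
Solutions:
 v(z) = C1 + sqrt(2)*z^3/3 - 3*z^2/2 + sqrt(2)*z - 2*log(cos(3*z))/3


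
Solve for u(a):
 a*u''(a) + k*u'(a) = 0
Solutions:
 u(a) = C1 + a^(1 - re(k))*(C2*sin(log(a)*Abs(im(k))) + C3*cos(log(a)*im(k)))


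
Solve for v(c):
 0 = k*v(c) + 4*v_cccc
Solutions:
 v(c) = C1*exp(-sqrt(2)*c*(-k)^(1/4)/2) + C2*exp(sqrt(2)*c*(-k)^(1/4)/2) + C3*exp(-sqrt(2)*I*c*(-k)^(1/4)/2) + C4*exp(sqrt(2)*I*c*(-k)^(1/4)/2)


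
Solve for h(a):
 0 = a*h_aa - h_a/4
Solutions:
 h(a) = C1 + C2*a^(5/4)


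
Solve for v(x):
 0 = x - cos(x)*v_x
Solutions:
 v(x) = C1 + Integral(x/cos(x), x)


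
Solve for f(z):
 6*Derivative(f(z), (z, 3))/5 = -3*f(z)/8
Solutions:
 f(z) = C3*exp(-2^(2/3)*5^(1/3)*z/4) + (C1*sin(2^(2/3)*sqrt(3)*5^(1/3)*z/8) + C2*cos(2^(2/3)*sqrt(3)*5^(1/3)*z/8))*exp(2^(2/3)*5^(1/3)*z/8)


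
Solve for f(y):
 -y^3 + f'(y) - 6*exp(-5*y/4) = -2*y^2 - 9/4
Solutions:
 f(y) = C1 + y^4/4 - 2*y^3/3 - 9*y/4 - 24*exp(-5*y/4)/5


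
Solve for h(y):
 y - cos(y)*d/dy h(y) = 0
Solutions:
 h(y) = C1 + Integral(y/cos(y), y)


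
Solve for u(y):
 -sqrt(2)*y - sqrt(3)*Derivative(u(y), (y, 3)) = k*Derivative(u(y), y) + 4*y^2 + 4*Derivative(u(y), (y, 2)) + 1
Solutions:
 u(y) = C1 + C2*exp(sqrt(3)*y*(sqrt(-sqrt(3)*k + 4) - 2)/3) + C3*exp(-sqrt(3)*y*(sqrt(-sqrt(3)*k + 4) + 2)/3) - 4*y^3/(3*k) - sqrt(2)*y^2/(2*k) - y/k + 16*y^2/k^2 + 4*sqrt(2)*y/k^2 + 8*sqrt(3)*y/k^2 - 128*y/k^3


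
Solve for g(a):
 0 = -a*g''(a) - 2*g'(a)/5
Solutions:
 g(a) = C1 + C2*a^(3/5)


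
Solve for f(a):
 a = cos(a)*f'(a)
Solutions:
 f(a) = C1 + Integral(a/cos(a), a)


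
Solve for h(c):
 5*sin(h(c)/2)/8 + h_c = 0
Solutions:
 5*c/8 + log(cos(h(c)/2) - 1) - log(cos(h(c)/2) + 1) = C1


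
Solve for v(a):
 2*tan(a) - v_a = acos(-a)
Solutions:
 v(a) = C1 - a*acos(-a) - sqrt(1 - a^2) - 2*log(cos(a))


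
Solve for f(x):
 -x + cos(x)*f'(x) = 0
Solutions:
 f(x) = C1 + Integral(x/cos(x), x)


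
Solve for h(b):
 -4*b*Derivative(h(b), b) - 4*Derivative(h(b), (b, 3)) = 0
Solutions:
 h(b) = C1 + Integral(C2*airyai(-b) + C3*airybi(-b), b)


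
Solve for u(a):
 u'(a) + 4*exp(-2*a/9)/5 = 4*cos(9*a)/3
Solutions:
 u(a) = C1 + 4*sin(9*a)/27 + 18*exp(-2*a/9)/5


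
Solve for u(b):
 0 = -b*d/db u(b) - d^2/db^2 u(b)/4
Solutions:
 u(b) = C1 + C2*erf(sqrt(2)*b)


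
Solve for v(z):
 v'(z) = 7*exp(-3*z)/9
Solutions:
 v(z) = C1 - 7*exp(-3*z)/27


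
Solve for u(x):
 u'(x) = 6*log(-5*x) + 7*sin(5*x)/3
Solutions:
 u(x) = C1 + 6*x*log(-x) - 6*x + 6*x*log(5) - 7*cos(5*x)/15


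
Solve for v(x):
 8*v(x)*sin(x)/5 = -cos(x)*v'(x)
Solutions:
 v(x) = C1*cos(x)^(8/5)


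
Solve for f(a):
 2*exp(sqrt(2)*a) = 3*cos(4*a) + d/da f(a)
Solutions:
 f(a) = C1 + sqrt(2)*exp(sqrt(2)*a) - 3*sin(4*a)/4


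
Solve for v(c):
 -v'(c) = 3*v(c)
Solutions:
 v(c) = C1*exp(-3*c)


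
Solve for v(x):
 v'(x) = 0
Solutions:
 v(x) = C1


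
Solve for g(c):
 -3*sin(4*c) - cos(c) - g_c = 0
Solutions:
 g(c) = C1 - sin(c) + 3*cos(4*c)/4


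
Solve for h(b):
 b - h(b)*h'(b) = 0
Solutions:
 h(b) = -sqrt(C1 + b^2)
 h(b) = sqrt(C1 + b^2)


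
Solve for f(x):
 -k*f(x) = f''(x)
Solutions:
 f(x) = C1*exp(-x*sqrt(-k)) + C2*exp(x*sqrt(-k))


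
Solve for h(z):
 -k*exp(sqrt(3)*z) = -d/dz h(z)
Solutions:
 h(z) = C1 + sqrt(3)*k*exp(sqrt(3)*z)/3


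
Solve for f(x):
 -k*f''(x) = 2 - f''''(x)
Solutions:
 f(x) = C1 + C2*x + C3*exp(-sqrt(k)*x) + C4*exp(sqrt(k)*x) - x^2/k


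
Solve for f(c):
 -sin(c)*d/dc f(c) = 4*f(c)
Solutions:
 f(c) = C1*(cos(c)^2 + 2*cos(c) + 1)/(cos(c)^2 - 2*cos(c) + 1)


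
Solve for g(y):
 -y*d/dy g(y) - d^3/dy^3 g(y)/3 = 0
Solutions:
 g(y) = C1 + Integral(C2*airyai(-3^(1/3)*y) + C3*airybi(-3^(1/3)*y), y)


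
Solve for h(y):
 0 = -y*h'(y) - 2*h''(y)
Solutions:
 h(y) = C1 + C2*erf(y/2)


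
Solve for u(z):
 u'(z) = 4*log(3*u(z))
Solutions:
 -Integral(1/(log(_y) + log(3)), (_y, u(z)))/4 = C1 - z


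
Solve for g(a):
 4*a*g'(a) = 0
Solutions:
 g(a) = C1


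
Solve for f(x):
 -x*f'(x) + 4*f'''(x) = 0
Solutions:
 f(x) = C1 + Integral(C2*airyai(2^(1/3)*x/2) + C3*airybi(2^(1/3)*x/2), x)


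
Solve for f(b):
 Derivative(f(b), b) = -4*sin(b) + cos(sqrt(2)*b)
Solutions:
 f(b) = C1 + sqrt(2)*sin(sqrt(2)*b)/2 + 4*cos(b)


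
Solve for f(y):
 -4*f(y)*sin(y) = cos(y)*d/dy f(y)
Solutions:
 f(y) = C1*cos(y)^4
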